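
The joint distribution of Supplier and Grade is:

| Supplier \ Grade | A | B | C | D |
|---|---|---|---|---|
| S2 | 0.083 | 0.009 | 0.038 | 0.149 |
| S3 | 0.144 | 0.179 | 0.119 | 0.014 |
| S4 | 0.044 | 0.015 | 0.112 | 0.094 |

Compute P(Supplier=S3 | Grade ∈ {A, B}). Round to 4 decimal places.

0.6814

P(Grade=A) = 0.083 + 0.144 + 0.044 = 0.271.
P(Grade=B) = 0.009 + 0.179 + 0.015 = 0.203.
P(Grade ∈ {A, B}) = 0.271 + 0.203 = 0.474; P(Supplier=S3, Grade ∈ {A, B}) = 0.144 + 0.179 = 0.323.
P(Supplier=S3 | Grade ∈ {A, B}) = 0.323/0.474 = 0.6814.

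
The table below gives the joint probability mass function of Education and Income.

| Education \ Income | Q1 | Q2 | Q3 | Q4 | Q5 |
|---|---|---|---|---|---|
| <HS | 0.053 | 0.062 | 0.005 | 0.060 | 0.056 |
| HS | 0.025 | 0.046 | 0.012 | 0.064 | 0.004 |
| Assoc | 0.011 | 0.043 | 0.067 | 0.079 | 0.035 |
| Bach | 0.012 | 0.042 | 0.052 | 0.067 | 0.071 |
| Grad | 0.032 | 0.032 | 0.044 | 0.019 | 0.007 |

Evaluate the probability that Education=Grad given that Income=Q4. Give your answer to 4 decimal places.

P(Income=Q4) = 0.060 + 0.064 + 0.079 + 0.067 + 0.019 = 0.289.
P(Education=Grad | Income=Q4) = 0.019/0.289 = 0.0657.

0.0657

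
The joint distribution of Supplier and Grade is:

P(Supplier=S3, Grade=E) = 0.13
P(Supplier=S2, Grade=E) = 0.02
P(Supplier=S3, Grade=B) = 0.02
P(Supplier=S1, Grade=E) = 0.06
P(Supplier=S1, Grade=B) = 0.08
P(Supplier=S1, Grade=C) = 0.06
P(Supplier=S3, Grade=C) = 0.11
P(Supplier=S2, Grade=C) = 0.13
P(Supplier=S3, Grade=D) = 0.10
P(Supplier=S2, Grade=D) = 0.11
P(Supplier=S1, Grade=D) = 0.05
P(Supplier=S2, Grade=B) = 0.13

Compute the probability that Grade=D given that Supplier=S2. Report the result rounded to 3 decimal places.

P(Supplier=S2) = 0.13 + 0.13 + 0.11 + 0.02 = 0.39.
P(Grade=D | Supplier=S2) = 0.11/0.39 = 0.282.

0.282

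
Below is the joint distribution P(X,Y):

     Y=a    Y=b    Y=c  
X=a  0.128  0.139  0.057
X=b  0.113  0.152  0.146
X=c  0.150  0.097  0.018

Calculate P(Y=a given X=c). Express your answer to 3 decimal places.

P(X=c) = 0.150 + 0.097 + 0.018 = 0.265.
P(Y=a | X=c) = 0.150/0.265 = 0.566.

0.566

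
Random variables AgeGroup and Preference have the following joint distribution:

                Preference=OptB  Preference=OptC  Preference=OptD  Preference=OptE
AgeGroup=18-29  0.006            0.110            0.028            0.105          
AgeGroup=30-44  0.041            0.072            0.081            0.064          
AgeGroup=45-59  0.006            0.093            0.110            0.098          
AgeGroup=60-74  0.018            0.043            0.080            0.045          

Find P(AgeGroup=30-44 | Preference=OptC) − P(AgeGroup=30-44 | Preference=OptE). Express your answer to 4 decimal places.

P(Preference=OptC) = 0.110 + 0.072 + 0.093 + 0.043 = 0.318; P(AgeGroup=30-44 | Preference=OptC) = 0.072/0.318 = 0.22642.
P(Preference=OptE) = 0.105 + 0.064 + 0.098 + 0.045 = 0.312; P(AgeGroup=30-44 | Preference=OptE) = 0.064/0.312 = 0.20513.
Difference = 0.0213.

0.0213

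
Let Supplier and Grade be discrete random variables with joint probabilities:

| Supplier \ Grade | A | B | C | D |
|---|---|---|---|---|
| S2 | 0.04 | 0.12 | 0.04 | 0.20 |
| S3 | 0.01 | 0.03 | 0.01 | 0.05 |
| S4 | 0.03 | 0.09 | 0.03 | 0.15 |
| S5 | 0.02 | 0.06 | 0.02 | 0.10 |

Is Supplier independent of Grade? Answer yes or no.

Every cell satisfies P(Supplier,Grade) = P(Supplier)·P(Grade). For instance P(Supplier=S4) = 0.30, P(Grade=C) = 0.10, and 0.30×0.10 = 0.03 matches the joint entry. So Supplier and Grade are independent.

yes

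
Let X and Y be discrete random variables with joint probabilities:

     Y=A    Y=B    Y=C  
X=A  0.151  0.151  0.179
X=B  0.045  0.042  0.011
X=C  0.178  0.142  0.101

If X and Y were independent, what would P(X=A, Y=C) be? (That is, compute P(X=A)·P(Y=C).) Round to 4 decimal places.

P(X=A) = 0.151 + 0.151 + 0.179 = 0.481.
P(Y=C) = 0.179 + 0.011 + 0.101 = 0.291.
Product: 0.481 × 0.291 = 0.1400.

0.1400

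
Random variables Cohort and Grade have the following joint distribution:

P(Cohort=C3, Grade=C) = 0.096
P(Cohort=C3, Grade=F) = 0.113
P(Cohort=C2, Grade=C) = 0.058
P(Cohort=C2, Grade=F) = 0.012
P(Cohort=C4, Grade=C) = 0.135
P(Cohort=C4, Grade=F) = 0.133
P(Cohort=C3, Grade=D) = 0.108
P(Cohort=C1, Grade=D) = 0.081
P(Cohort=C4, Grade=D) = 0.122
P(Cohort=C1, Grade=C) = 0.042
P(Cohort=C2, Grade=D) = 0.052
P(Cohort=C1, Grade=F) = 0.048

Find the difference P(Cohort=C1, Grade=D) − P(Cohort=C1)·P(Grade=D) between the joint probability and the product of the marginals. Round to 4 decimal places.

0.0189

P(Cohort=C1) = 0.042 + 0.081 + 0.048 = 0.171.
P(Grade=D) = 0.081 + 0.052 + 0.108 + 0.122 = 0.363.
P(Cohort=C1, Grade=D) − P(Cohort=C1)P(Grade=D) = 0.081 − 0.171×0.363 = 0.0189.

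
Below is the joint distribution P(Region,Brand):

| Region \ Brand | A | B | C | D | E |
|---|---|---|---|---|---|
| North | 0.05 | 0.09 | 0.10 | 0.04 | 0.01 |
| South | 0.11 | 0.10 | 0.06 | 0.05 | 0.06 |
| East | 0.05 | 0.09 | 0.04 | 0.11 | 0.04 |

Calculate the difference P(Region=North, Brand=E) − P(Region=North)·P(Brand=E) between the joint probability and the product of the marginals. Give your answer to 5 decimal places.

-0.02190

P(Region=North) = 0.05 + 0.09 + 0.10 + 0.04 + 0.01 = 0.29.
P(Brand=E) = 0.01 + 0.06 + 0.04 = 0.11.
P(Region=North, Brand=E) − P(Region=North)P(Brand=E) = 0.01 − 0.29×0.11 = -0.02190.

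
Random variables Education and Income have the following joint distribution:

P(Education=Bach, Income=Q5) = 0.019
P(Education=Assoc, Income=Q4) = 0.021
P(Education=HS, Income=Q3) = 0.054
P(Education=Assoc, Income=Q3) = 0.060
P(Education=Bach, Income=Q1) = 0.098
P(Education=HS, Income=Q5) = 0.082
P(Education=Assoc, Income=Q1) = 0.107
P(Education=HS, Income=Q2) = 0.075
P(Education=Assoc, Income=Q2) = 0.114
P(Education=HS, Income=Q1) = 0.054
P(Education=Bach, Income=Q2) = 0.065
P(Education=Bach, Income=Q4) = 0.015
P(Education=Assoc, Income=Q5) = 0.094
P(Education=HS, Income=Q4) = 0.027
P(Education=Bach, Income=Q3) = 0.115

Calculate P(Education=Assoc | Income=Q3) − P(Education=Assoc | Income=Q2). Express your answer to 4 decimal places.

P(Income=Q3) = 0.054 + 0.060 + 0.115 = 0.229; P(Education=Assoc | Income=Q3) = 0.060/0.229 = 0.26201.
P(Income=Q2) = 0.075 + 0.114 + 0.065 = 0.254; P(Education=Assoc | Income=Q2) = 0.114/0.254 = 0.44882.
Difference = -0.1868.

-0.1868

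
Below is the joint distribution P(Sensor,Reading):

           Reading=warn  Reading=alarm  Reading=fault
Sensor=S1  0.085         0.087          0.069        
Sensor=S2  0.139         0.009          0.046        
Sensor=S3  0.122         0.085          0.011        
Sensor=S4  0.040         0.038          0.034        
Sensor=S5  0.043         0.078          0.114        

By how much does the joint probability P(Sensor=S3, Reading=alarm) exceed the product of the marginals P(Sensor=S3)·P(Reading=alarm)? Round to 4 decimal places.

P(Sensor=S3) = 0.122 + 0.085 + 0.011 = 0.218.
P(Reading=alarm) = 0.087 + 0.009 + 0.085 + 0.038 + 0.078 = 0.297.
P(Sensor=S3, Reading=alarm) − P(Sensor=S3)P(Reading=alarm) = 0.085 − 0.218×0.297 = 0.0203.

0.0203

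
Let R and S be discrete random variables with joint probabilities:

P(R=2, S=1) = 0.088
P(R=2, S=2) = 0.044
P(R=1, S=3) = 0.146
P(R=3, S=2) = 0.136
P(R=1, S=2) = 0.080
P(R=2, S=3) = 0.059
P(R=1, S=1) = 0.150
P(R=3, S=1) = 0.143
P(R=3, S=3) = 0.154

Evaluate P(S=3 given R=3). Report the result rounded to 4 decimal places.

0.3557

P(R=3) = 0.143 + 0.136 + 0.154 = 0.433.
P(S=3 | R=3) = 0.154/0.433 = 0.3557.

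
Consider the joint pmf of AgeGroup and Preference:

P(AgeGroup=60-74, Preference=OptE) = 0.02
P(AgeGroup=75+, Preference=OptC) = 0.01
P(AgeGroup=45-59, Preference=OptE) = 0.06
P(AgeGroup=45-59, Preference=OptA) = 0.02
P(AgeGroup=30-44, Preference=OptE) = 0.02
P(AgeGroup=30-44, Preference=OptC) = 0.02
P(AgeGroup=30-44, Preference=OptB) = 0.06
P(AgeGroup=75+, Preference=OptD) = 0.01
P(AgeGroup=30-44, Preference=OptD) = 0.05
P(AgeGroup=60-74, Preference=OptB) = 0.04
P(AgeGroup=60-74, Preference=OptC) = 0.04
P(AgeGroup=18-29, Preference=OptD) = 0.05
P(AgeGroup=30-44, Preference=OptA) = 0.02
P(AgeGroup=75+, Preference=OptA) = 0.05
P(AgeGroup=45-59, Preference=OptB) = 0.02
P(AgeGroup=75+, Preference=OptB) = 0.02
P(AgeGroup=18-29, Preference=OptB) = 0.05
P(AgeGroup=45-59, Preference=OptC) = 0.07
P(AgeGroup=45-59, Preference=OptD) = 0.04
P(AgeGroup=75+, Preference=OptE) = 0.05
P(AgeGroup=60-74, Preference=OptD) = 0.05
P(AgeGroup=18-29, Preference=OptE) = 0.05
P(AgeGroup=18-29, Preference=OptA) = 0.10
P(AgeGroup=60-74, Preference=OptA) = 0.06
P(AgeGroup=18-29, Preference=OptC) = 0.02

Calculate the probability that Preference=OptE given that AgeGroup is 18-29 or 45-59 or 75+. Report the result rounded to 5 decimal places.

P(AgeGroup=18-29) = 0.10 + 0.05 + 0.02 + 0.05 + 0.05 = 0.27.
P(AgeGroup=45-59) = 0.02 + 0.02 + 0.07 + 0.04 + 0.06 = 0.21.
P(AgeGroup=75+) = 0.05 + 0.02 + 0.01 + 0.01 + 0.05 = 0.14.
P(AgeGroup ∈ {18-29, 45-59, 75+}) = 0.27 + 0.21 + 0.14 = 0.62; P(Preference=OptE, AgeGroup ∈ {18-29, 45-59, 75+}) = 0.05 + 0.06 + 0.05 = 0.16.
P(Preference=OptE | AgeGroup ∈ {18-29, 45-59, 75+}) = 0.16/0.62 = 0.25806.

0.25806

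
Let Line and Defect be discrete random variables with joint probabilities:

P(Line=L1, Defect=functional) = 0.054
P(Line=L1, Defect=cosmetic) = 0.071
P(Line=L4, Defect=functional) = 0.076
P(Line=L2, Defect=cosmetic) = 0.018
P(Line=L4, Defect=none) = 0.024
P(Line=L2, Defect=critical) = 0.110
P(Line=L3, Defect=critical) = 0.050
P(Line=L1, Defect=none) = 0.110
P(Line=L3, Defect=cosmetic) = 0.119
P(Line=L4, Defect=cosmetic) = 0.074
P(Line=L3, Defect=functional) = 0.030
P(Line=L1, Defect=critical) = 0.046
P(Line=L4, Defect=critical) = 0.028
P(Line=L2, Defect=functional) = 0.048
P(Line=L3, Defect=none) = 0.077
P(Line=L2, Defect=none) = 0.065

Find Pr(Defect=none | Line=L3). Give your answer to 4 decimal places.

0.2790

P(Line=L3) = 0.077 + 0.119 + 0.030 + 0.050 = 0.276.
P(Defect=none | Line=L3) = 0.077/0.276 = 0.2790.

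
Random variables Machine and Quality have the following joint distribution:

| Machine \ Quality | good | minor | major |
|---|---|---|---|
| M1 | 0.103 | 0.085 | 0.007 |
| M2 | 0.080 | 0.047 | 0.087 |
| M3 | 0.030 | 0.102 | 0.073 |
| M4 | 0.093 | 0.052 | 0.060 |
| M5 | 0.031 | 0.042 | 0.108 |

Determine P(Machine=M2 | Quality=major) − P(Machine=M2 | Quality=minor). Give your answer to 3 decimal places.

P(Quality=major) = 0.007 + 0.087 + 0.073 + 0.060 + 0.108 = 0.335; P(Machine=M2 | Quality=major) = 0.087/0.335 = 0.2597.
P(Quality=minor) = 0.085 + 0.047 + 0.102 + 0.052 + 0.042 = 0.328; P(Machine=M2 | Quality=minor) = 0.047/0.328 = 0.1433.
Difference = 0.116.

0.116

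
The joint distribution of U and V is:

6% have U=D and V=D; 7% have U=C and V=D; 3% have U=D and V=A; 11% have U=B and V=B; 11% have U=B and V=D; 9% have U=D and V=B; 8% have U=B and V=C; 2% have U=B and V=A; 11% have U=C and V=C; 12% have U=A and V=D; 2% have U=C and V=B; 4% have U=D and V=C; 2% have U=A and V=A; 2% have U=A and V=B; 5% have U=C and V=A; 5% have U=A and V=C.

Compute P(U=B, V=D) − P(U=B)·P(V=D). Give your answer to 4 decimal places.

P(U=B) = 0.02 + 0.11 + 0.08 + 0.11 = 0.32.
P(V=D) = 0.12 + 0.11 + 0.07 + 0.06 = 0.36.
P(U=B, V=D) − P(U=B)P(V=D) = 0.11 − 0.32×0.36 = -0.0052.

-0.0052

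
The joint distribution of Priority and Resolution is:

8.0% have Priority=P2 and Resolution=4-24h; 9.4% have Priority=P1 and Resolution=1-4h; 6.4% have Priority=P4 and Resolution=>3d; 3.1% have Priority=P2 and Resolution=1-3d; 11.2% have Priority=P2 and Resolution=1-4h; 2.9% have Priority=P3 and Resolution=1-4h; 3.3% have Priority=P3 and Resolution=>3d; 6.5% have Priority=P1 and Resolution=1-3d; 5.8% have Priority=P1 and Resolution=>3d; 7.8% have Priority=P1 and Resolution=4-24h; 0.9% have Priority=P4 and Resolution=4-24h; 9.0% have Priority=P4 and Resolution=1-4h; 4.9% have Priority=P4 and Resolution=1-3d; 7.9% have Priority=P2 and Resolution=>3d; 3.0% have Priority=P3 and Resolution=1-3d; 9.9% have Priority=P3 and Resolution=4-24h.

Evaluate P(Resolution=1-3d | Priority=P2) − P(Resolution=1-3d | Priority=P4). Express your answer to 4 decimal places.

P(Priority=P2) = 0.112 + 0.080 + 0.031 + 0.079 = 0.302; P(Resolution=1-3d | Priority=P2) = 0.031/0.302 = 0.10265.
P(Priority=P4) = 0.090 + 0.009 + 0.049 + 0.064 = 0.212; P(Resolution=1-3d | Priority=P4) = 0.049/0.212 = 0.23113.
Difference = -0.1285.

-0.1285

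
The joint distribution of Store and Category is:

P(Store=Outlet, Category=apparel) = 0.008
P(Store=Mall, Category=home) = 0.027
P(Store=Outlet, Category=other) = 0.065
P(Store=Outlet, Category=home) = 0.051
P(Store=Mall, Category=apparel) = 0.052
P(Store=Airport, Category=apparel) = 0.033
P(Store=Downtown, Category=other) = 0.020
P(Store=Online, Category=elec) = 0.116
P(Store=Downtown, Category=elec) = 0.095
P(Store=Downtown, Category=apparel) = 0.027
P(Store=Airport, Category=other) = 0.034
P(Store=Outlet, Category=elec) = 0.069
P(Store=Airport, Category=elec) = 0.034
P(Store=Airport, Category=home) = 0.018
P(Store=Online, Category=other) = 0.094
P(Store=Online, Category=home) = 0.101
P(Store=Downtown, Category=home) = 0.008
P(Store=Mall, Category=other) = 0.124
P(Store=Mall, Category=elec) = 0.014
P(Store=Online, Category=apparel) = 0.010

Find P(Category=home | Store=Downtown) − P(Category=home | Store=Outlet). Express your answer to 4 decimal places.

-0.2109

P(Store=Downtown) = 0.027 + 0.095 + 0.008 + 0.020 = 0.150; P(Category=home | Store=Downtown) = 0.008/0.150 = 0.05333.
P(Store=Outlet) = 0.008 + 0.069 + 0.051 + 0.065 = 0.193; P(Category=home | Store=Outlet) = 0.051/0.193 = 0.26425.
Difference = -0.2109.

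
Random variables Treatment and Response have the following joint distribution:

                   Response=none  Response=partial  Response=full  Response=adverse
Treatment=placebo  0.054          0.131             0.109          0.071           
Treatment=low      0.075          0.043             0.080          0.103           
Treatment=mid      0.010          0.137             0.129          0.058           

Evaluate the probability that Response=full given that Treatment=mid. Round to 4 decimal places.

0.3862

P(Treatment=mid) = 0.010 + 0.137 + 0.129 + 0.058 = 0.334.
P(Response=full | Treatment=mid) = 0.129/0.334 = 0.3862.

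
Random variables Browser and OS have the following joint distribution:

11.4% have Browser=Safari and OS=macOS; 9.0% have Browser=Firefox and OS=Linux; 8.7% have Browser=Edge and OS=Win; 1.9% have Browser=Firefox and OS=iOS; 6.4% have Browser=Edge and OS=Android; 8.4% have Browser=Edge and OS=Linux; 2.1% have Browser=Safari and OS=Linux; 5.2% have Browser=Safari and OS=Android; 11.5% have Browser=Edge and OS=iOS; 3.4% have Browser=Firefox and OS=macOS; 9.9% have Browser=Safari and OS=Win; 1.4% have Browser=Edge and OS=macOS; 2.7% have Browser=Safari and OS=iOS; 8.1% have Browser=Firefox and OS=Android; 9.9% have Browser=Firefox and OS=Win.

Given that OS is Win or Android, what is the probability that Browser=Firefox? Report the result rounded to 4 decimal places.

P(OS=Win) = 0.099 + 0.099 + 0.087 = 0.285.
P(OS=Android) = 0.081 + 0.052 + 0.064 = 0.197.
P(OS ∈ {Win, Android}) = 0.285 + 0.197 = 0.482; P(Browser=Firefox, OS ∈ {Win, Android}) = 0.099 + 0.081 = 0.180.
P(Browser=Firefox | OS ∈ {Win, Android}) = 0.180/0.482 = 0.3734.

0.3734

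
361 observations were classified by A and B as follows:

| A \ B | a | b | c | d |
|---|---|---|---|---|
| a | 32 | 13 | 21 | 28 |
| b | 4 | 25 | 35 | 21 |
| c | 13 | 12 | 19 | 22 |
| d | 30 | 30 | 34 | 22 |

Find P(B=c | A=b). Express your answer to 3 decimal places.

Total with A=b: 4 + 25 + 35 + 21 = 85.
P(B=c | A=b) = 35/85 = 0.412.

0.412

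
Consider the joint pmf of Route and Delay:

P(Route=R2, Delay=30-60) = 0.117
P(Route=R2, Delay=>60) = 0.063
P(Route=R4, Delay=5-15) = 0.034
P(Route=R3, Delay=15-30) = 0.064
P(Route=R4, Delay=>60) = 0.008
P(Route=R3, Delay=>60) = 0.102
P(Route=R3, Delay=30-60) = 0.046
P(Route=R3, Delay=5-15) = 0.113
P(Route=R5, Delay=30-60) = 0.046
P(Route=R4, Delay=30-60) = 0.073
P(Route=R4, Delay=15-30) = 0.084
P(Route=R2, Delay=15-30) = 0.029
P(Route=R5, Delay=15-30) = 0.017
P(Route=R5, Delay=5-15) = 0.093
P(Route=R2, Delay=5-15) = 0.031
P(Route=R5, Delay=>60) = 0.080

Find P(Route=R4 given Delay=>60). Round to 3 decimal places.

0.032

P(Delay=>60) = 0.063 + 0.102 + 0.008 + 0.080 = 0.253.
P(Route=R4 | Delay=>60) = 0.008/0.253 = 0.032.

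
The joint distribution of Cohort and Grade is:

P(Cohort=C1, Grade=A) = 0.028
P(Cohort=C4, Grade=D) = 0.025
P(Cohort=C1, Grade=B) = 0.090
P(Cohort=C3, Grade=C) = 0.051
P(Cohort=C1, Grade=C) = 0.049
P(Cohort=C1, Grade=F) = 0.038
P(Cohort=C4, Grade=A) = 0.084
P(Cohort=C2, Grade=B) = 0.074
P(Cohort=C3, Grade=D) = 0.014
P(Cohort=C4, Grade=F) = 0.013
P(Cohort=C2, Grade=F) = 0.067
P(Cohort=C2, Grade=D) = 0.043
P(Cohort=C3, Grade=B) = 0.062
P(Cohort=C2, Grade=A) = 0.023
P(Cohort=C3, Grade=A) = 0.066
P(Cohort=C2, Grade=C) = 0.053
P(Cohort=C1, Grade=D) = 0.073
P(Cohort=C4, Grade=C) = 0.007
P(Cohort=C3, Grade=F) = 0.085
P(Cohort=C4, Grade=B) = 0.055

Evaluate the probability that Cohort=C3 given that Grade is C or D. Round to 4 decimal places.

P(Grade=C) = 0.049 + 0.053 + 0.051 + 0.007 = 0.160.
P(Grade=D) = 0.073 + 0.043 + 0.014 + 0.025 = 0.155.
P(Grade ∈ {C, D}) = 0.160 + 0.155 = 0.315; P(Cohort=C3, Grade ∈ {C, D}) = 0.051 + 0.014 = 0.065.
P(Cohort=C3 | Grade ∈ {C, D}) = 0.065/0.315 = 0.2063.

0.2063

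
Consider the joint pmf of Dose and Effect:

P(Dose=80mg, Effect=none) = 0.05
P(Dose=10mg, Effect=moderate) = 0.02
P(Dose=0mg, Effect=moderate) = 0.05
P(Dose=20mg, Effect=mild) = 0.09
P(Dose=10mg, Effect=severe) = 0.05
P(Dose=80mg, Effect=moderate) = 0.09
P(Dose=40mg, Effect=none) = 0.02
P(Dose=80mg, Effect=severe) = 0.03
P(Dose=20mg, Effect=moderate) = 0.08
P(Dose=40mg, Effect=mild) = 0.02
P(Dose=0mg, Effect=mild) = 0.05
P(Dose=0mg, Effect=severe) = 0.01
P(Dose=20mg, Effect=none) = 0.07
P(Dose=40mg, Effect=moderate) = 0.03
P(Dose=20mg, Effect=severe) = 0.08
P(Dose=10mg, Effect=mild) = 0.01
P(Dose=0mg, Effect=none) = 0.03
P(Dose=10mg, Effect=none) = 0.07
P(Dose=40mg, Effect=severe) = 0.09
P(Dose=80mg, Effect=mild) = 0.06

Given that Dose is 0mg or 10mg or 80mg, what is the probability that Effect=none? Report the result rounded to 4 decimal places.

P(Dose=0mg) = 0.03 + 0.05 + 0.05 + 0.01 = 0.14.
P(Dose=10mg) = 0.07 + 0.01 + 0.02 + 0.05 = 0.15.
P(Dose=80mg) = 0.05 + 0.06 + 0.09 + 0.03 = 0.23.
P(Dose ∈ {0mg, 10mg, 80mg}) = 0.14 + 0.15 + 0.23 = 0.52; P(Effect=none, Dose ∈ {0mg, 10mg, 80mg}) = 0.03 + 0.07 + 0.05 = 0.15.
P(Effect=none | Dose ∈ {0mg, 10mg, 80mg}) = 0.15/0.52 = 0.2885.

0.2885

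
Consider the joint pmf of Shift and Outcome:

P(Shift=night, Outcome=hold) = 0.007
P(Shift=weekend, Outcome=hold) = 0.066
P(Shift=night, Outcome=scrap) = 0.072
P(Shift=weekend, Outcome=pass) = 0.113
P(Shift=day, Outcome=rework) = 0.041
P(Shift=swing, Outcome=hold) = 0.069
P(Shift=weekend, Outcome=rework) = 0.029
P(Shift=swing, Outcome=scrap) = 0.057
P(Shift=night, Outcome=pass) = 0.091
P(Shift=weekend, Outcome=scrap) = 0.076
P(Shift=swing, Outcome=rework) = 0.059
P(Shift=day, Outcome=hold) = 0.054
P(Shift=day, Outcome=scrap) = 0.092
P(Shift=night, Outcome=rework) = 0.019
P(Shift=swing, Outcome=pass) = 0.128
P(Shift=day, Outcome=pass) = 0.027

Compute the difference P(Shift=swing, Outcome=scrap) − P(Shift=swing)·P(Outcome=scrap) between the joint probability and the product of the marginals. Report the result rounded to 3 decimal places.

P(Shift=swing) = 0.128 + 0.059 + 0.057 + 0.069 = 0.313.
P(Outcome=scrap) = 0.092 + 0.057 + 0.072 + 0.076 = 0.297.
P(Shift=swing, Outcome=scrap) − P(Shift=swing)P(Outcome=scrap) = 0.057 − 0.313×0.297 = -0.036.

-0.036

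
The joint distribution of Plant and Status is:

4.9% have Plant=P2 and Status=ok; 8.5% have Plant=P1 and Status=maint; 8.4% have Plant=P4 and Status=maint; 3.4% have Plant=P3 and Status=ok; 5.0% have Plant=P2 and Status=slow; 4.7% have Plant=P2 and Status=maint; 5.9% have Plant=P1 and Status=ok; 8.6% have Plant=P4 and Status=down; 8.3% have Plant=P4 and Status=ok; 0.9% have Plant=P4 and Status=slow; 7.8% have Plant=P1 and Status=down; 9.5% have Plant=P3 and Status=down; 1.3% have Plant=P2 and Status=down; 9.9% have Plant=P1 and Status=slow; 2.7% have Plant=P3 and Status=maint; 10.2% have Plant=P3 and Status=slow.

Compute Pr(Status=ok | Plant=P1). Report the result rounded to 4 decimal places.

0.1838

P(Plant=P1) = 0.059 + 0.099 + 0.078 + 0.085 = 0.321.
P(Status=ok | Plant=P1) = 0.059/0.321 = 0.1838.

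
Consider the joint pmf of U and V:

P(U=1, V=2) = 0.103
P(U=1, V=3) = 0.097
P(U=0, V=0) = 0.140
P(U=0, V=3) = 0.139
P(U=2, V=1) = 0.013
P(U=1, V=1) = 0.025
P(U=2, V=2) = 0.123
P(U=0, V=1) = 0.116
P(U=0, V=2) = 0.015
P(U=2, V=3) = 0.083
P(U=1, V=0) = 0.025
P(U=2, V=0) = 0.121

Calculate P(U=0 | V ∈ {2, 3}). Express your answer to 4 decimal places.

0.2750

P(V=2) = 0.015 + 0.103 + 0.123 = 0.241.
P(V=3) = 0.139 + 0.097 + 0.083 = 0.319.
P(V ∈ {2, 3}) = 0.241 + 0.319 = 0.560; P(U=0, V ∈ {2, 3}) = 0.015 + 0.139 = 0.154.
P(U=0 | V ∈ {2, 3}) = 0.154/0.560 = 0.2750.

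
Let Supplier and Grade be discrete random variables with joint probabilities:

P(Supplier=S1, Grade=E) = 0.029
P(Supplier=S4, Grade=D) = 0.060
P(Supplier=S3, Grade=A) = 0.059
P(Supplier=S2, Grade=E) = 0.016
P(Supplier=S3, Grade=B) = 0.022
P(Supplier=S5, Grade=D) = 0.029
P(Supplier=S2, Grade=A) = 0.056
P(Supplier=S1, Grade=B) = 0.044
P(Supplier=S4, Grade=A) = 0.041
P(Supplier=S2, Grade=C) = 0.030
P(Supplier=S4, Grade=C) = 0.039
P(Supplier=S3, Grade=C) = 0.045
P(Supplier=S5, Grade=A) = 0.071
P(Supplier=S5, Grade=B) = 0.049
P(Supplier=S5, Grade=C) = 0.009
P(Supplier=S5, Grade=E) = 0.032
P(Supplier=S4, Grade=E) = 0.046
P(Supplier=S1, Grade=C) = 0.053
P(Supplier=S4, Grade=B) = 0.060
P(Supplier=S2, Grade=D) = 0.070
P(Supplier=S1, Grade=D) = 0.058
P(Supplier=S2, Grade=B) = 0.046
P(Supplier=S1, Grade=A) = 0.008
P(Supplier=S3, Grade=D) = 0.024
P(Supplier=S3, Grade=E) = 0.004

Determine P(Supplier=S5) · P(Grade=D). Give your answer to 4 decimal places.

0.0458

P(Supplier=S5) = 0.071 + 0.049 + 0.009 + 0.029 + 0.032 = 0.190.
P(Grade=D) = 0.058 + 0.070 + 0.024 + 0.060 + 0.029 = 0.241.
Product: 0.190 × 0.241 = 0.0458.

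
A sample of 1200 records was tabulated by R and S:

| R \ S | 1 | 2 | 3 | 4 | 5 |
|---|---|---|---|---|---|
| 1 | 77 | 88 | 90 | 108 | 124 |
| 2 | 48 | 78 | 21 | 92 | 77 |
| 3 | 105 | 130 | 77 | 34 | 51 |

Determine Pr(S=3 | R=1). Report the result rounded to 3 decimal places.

Total with R=1: 77 + 88 + 90 + 108 + 124 = 487.
P(S=3 | R=1) = 90/487 = 0.185.

0.185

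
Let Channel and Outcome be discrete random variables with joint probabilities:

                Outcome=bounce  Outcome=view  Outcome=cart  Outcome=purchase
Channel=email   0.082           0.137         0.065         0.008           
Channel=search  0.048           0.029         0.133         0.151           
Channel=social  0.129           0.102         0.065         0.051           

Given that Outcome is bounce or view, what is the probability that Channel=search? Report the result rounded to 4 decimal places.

0.1461

P(Outcome=bounce) = 0.082 + 0.048 + 0.129 = 0.259.
P(Outcome=view) = 0.137 + 0.029 + 0.102 = 0.268.
P(Outcome ∈ {bounce, view}) = 0.259 + 0.268 = 0.527; P(Channel=search, Outcome ∈ {bounce, view}) = 0.048 + 0.029 = 0.077.
P(Channel=search | Outcome ∈ {bounce, view}) = 0.077/0.527 = 0.1461.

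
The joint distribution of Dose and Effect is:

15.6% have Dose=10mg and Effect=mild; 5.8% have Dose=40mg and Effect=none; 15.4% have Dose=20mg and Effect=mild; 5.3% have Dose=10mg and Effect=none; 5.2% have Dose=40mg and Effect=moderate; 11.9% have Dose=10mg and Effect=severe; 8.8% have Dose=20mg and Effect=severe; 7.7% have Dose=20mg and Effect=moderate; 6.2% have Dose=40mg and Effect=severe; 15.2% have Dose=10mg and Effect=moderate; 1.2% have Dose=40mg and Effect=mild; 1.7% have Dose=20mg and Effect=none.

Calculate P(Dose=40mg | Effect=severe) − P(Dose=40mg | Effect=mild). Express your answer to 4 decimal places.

P(Effect=severe) = 0.119 + 0.088 + 0.062 = 0.269; P(Dose=40mg | Effect=severe) = 0.062/0.269 = 0.23048.
P(Effect=mild) = 0.156 + 0.154 + 0.012 = 0.322; P(Dose=40mg | Effect=mild) = 0.012/0.322 = 0.03727.
Difference = 0.1932.

0.1932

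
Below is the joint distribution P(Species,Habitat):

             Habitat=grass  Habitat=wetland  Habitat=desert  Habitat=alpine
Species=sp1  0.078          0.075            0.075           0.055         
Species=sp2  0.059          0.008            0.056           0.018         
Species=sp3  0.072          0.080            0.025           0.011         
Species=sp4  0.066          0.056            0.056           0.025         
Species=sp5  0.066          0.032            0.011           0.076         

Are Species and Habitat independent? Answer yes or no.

P(Species=sp5) = 0.185 and P(Habitat=alpine) = 0.185, so their product is 0.03423, but P(Species=sp5, Habitat=alpine) = 0.076. Since these differ, Species and Habitat are not independent.

no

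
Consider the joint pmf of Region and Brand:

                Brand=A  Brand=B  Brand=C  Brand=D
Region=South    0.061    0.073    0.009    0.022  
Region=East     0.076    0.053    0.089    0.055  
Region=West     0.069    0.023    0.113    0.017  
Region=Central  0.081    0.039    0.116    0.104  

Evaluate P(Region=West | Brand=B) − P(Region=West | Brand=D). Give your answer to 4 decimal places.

0.0365

P(Brand=B) = 0.073 + 0.053 + 0.023 + 0.039 = 0.188; P(Region=West | Brand=B) = 0.023/0.188 = 0.12234.
P(Brand=D) = 0.022 + 0.055 + 0.017 + 0.104 = 0.198; P(Region=West | Brand=D) = 0.017/0.198 = 0.08586.
Difference = 0.0365.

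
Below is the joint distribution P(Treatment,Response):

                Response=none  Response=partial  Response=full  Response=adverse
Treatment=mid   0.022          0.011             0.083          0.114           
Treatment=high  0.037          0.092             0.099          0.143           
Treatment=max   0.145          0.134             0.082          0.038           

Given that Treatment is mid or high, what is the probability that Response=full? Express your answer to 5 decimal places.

P(Treatment=mid) = 0.022 + 0.011 + 0.083 + 0.114 = 0.230.
P(Treatment=high) = 0.037 + 0.092 + 0.099 + 0.143 = 0.371.
P(Treatment ∈ {mid, high}) = 0.230 + 0.371 = 0.601; P(Response=full, Treatment ∈ {mid, high}) = 0.083 + 0.099 = 0.182.
P(Response=full | Treatment ∈ {mid, high}) = 0.182/0.601 = 0.30283.

0.30283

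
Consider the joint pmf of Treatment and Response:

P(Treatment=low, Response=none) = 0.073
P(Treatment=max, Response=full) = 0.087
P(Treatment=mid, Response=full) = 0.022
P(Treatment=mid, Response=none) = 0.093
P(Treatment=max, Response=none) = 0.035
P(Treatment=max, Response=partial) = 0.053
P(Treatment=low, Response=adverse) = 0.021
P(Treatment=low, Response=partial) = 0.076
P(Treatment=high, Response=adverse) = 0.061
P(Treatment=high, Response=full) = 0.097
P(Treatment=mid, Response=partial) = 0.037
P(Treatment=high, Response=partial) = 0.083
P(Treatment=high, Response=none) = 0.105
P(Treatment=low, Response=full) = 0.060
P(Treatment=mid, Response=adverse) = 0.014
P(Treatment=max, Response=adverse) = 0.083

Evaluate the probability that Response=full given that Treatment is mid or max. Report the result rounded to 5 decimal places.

P(Treatment=mid) = 0.093 + 0.037 + 0.022 + 0.014 = 0.166.
P(Treatment=max) = 0.035 + 0.053 + 0.087 + 0.083 = 0.258.
P(Treatment ∈ {mid, max}) = 0.166 + 0.258 = 0.424; P(Response=full, Treatment ∈ {mid, max}) = 0.022 + 0.087 = 0.109.
P(Response=full | Treatment ∈ {mid, max}) = 0.109/0.424 = 0.25708.

0.25708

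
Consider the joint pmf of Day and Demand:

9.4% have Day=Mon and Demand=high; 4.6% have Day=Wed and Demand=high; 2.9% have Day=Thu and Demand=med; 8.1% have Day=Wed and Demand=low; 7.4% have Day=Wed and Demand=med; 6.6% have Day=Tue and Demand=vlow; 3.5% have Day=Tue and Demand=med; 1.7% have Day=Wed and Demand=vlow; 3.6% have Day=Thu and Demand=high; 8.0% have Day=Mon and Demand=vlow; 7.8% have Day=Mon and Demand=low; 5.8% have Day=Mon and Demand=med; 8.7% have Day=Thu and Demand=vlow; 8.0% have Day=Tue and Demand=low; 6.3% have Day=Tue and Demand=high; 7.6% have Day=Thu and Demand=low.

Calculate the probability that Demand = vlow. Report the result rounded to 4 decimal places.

0.2500

P(Demand=vlow) = 0.080 + 0.066 + 0.017 + 0.087 = 0.250.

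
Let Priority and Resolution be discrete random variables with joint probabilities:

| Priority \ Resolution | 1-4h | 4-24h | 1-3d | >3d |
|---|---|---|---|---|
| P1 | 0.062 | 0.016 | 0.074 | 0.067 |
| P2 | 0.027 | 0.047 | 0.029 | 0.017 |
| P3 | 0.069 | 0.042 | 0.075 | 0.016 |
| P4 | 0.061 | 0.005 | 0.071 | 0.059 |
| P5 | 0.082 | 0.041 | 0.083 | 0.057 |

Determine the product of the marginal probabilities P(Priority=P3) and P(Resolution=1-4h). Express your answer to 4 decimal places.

0.0608

P(Priority=P3) = 0.069 + 0.042 + 0.075 + 0.016 = 0.202.
P(Resolution=1-4h) = 0.062 + 0.027 + 0.069 + 0.061 + 0.082 = 0.301.
Product: 0.202 × 0.301 = 0.0608.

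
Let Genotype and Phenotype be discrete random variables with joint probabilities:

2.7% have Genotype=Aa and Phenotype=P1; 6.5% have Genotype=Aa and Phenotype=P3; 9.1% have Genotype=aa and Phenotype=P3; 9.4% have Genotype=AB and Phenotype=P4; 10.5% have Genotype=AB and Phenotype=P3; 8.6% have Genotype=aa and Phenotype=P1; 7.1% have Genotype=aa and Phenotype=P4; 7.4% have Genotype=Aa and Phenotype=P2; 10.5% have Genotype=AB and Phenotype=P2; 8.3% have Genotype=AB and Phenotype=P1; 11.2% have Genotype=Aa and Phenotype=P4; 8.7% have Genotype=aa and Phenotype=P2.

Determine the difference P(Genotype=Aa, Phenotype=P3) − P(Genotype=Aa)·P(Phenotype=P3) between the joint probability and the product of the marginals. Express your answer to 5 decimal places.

P(Genotype=Aa) = 0.027 + 0.074 + 0.065 + 0.112 = 0.278.
P(Phenotype=P3) = 0.065 + 0.091 + 0.105 = 0.261.
P(Genotype=Aa, Phenotype=P3) − P(Genotype=Aa)P(Phenotype=P3) = 0.065 − 0.278×0.261 = -0.00756.

-0.00756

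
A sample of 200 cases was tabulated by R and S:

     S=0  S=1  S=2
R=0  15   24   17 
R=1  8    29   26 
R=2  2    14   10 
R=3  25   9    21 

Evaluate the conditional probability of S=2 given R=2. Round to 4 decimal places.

Total with R=2: 2 + 14 + 10 = 26.
P(S=2 | R=2) = 10/26 = 0.3846.

0.3846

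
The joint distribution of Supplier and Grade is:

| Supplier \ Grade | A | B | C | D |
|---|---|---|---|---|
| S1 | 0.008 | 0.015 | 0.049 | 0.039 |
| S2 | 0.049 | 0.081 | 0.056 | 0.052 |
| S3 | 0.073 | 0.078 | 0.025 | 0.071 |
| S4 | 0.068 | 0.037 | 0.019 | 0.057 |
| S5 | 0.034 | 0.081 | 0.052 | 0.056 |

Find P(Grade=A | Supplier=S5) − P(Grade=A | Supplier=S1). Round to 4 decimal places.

P(Supplier=S5) = 0.034 + 0.081 + 0.052 + 0.056 = 0.223; P(Grade=A | Supplier=S5) = 0.034/0.223 = 0.15247.
P(Supplier=S1) = 0.008 + 0.015 + 0.049 + 0.039 = 0.111; P(Grade=A | Supplier=S1) = 0.008/0.111 = 0.07207.
Difference = 0.0804.

0.0804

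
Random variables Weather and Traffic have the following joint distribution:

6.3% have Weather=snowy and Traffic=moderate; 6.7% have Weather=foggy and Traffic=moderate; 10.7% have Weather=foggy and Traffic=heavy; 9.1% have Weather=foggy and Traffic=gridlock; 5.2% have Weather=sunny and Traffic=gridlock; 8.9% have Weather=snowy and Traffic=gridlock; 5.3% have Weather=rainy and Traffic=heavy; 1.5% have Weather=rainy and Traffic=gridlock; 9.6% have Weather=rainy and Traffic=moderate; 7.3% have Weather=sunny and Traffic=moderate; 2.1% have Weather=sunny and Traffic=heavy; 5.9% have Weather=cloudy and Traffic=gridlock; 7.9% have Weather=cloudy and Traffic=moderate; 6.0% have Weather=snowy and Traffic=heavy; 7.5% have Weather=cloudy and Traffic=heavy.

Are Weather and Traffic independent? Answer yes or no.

no

P(Weather=rainy) = 0.164 and P(Traffic=gridlock) = 0.306, so their product is 0.05018, but P(Weather=rainy, Traffic=gridlock) = 0.015. Since these differ, Weather and Traffic are not independent.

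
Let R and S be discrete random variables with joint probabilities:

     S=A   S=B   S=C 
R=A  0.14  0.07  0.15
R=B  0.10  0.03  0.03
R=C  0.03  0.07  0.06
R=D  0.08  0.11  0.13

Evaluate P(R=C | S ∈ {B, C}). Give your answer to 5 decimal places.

0.20000

P(S=B) = 0.07 + 0.03 + 0.07 + 0.11 = 0.28.
P(S=C) = 0.15 + 0.03 + 0.06 + 0.13 = 0.37.
P(S ∈ {B, C}) = 0.28 + 0.37 = 0.65; P(R=C, S ∈ {B, C}) = 0.07 + 0.06 = 0.13.
P(R=C | S ∈ {B, C}) = 0.13/0.65 = 0.20000.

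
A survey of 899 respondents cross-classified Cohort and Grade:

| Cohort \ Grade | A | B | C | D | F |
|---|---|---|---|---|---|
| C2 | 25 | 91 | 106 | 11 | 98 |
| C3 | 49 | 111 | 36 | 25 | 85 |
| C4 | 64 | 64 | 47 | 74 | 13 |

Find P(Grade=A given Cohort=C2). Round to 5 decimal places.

Total with Cohort=C2: 25 + 91 + 106 + 11 + 98 = 331.
P(Grade=A | Cohort=C2) = 25/331 = 0.07553.

0.07553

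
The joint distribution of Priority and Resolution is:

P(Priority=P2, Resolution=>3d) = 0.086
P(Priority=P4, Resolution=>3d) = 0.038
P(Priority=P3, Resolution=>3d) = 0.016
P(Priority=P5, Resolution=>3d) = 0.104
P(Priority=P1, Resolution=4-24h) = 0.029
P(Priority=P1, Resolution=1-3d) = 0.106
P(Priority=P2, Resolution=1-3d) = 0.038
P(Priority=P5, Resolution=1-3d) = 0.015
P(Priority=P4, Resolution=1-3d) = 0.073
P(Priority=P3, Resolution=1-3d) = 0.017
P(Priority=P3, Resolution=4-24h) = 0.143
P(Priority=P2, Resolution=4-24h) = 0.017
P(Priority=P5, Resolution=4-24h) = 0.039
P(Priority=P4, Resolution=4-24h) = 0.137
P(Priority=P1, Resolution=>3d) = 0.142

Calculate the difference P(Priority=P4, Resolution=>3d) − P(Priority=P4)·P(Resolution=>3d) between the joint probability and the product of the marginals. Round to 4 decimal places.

-0.0577

P(Priority=P4) = 0.137 + 0.073 + 0.038 = 0.248.
P(Resolution=>3d) = 0.142 + 0.086 + 0.016 + 0.038 + 0.104 = 0.386.
P(Priority=P4, Resolution=>3d) − P(Priority=P4)P(Resolution=>3d) = 0.038 − 0.248×0.386 = -0.0577.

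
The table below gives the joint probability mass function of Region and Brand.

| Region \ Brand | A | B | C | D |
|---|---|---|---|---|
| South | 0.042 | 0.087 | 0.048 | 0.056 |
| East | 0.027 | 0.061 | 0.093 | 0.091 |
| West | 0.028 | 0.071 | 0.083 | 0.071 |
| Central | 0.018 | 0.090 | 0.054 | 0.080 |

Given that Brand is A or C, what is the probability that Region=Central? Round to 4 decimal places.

P(Brand=A) = 0.042 + 0.027 + 0.028 + 0.018 = 0.115.
P(Brand=C) = 0.048 + 0.093 + 0.083 + 0.054 = 0.278.
P(Brand ∈ {A, C}) = 0.115 + 0.278 = 0.393; P(Region=Central, Brand ∈ {A, C}) = 0.018 + 0.054 = 0.072.
P(Region=Central | Brand ∈ {A, C}) = 0.072/0.393 = 0.1832.

0.1832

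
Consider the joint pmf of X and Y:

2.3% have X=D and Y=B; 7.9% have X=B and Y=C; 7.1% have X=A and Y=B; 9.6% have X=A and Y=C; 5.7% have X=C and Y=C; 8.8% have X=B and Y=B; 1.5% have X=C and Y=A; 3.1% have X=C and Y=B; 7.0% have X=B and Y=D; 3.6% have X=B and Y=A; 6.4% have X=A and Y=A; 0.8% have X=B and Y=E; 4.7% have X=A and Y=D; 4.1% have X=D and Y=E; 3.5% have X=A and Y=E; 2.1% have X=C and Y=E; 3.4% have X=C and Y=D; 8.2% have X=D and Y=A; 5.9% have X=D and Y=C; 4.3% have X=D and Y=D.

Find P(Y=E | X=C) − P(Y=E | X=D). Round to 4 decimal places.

-0.0324

P(X=C) = 0.015 + 0.031 + 0.057 + 0.034 + 0.021 = 0.158; P(Y=E | X=C) = 0.021/0.158 = 0.13291.
P(X=D) = 0.082 + 0.023 + 0.059 + 0.043 + 0.041 = 0.248; P(Y=E | X=D) = 0.041/0.248 = 0.16532.
Difference = -0.0324.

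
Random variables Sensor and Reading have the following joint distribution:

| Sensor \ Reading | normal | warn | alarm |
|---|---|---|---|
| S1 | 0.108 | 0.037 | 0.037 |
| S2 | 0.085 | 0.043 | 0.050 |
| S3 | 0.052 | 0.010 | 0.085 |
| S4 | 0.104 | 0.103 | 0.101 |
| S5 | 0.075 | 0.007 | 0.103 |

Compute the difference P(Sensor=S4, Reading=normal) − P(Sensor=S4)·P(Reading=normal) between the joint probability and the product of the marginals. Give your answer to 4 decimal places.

P(Sensor=S4) = 0.104 + 0.103 + 0.101 = 0.308.
P(Reading=normal) = 0.108 + 0.085 + 0.052 + 0.104 + 0.075 = 0.424.
P(Sensor=S4, Reading=normal) − P(Sensor=S4)P(Reading=normal) = 0.104 − 0.308×0.424 = -0.0266.

-0.0266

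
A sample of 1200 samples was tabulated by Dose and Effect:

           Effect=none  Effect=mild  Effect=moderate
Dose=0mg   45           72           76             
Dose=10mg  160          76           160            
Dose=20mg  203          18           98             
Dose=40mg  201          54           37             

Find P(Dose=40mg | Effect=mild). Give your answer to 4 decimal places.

0.2455

Total with Effect=mild: 72 + 76 + 18 + 54 = 220.
P(Dose=40mg | Effect=mild) = 54/220 = 0.2455.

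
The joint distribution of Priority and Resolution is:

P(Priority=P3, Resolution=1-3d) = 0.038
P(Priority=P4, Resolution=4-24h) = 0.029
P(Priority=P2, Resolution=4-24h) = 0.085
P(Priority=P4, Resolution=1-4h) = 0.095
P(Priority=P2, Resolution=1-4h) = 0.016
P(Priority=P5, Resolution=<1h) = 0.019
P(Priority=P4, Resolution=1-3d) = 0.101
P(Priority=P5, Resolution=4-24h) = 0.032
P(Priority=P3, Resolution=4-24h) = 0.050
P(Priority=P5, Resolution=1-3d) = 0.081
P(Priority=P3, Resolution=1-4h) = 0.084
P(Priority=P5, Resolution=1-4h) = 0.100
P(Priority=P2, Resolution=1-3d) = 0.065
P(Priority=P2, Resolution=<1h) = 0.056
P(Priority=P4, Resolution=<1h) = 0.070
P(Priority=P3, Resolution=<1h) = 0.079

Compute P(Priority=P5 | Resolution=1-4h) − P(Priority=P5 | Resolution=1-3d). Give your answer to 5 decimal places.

0.05477

P(Resolution=1-4h) = 0.016 + 0.084 + 0.095 + 0.100 = 0.295; P(Priority=P5 | Resolution=1-4h) = 0.100/0.295 = 0.338983.
P(Resolution=1-3d) = 0.065 + 0.038 + 0.101 + 0.081 = 0.285; P(Priority=P5 | Resolution=1-3d) = 0.081/0.285 = 0.284211.
Difference = 0.05477.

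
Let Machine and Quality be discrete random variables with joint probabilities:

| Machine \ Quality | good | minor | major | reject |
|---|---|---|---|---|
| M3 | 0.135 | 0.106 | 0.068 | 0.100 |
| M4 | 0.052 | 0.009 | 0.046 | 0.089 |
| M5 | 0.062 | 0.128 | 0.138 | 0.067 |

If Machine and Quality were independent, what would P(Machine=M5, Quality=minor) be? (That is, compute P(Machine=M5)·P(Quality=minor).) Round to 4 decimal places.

0.0960

P(Machine=M5) = 0.062 + 0.128 + 0.138 + 0.067 = 0.395.
P(Quality=minor) = 0.106 + 0.009 + 0.128 = 0.243.
Product: 0.395 × 0.243 = 0.0960.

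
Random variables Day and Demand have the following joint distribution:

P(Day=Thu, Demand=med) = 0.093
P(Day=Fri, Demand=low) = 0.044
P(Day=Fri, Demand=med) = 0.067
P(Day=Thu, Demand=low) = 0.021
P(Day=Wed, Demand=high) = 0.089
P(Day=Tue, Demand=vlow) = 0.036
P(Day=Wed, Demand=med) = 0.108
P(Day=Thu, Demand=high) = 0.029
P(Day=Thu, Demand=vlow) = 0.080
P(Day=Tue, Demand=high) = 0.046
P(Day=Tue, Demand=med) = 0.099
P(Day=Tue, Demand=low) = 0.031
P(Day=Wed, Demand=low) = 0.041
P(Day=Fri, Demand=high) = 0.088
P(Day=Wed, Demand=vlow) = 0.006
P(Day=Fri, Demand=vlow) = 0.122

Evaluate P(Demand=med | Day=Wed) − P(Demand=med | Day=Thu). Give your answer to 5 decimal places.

0.02558

P(Day=Wed) = 0.006 + 0.041 + 0.108 + 0.089 = 0.244; P(Demand=med | Day=Wed) = 0.108/0.244 = 0.442623.
P(Day=Thu) = 0.080 + 0.021 + 0.093 + 0.029 = 0.223; P(Demand=med | Day=Thu) = 0.093/0.223 = 0.417040.
Difference = 0.02558.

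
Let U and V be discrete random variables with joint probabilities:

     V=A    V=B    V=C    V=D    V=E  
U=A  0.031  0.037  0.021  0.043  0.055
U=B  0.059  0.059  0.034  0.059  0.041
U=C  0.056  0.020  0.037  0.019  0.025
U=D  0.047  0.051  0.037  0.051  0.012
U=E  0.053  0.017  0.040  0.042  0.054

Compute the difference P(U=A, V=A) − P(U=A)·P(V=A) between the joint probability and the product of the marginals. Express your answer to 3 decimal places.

P(U=A) = 0.031 + 0.037 + 0.021 + 0.043 + 0.055 = 0.187.
P(V=A) = 0.031 + 0.059 + 0.056 + 0.047 + 0.053 = 0.246.
P(U=A, V=A) − P(U=A)P(V=A) = 0.031 − 0.187×0.246 = -0.015.

-0.015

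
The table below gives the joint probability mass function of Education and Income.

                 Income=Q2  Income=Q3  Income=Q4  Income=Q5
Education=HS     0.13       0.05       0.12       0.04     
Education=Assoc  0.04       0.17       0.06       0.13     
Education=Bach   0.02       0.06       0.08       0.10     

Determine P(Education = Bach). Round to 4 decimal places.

0.2600

P(Education=Bach) = 0.02 + 0.06 + 0.08 + 0.10 = 0.26.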